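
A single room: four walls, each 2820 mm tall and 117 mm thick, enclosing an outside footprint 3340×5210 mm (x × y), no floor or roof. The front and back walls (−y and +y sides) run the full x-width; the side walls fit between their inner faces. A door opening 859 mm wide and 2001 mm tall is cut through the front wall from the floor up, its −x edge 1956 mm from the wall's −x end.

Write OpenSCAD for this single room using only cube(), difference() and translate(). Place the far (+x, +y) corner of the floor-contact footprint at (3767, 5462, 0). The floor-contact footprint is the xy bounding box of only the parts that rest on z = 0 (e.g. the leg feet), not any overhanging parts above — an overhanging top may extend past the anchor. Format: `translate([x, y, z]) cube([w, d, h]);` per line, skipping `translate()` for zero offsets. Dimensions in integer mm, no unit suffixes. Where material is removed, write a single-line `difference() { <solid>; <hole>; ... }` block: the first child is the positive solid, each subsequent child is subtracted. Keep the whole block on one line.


difference() { translate([427, 252, 0]) cube([3340, 117, 2820]); translate([2383, 252, 0]) cube([859, 117, 2001]); }
translate([427, 5345, 0]) cube([3340, 117, 2820]);
translate([427, 369, 0]) cube([117, 4976, 2820]);
translate([3650, 369, 0]) cube([117, 4976, 2820]);


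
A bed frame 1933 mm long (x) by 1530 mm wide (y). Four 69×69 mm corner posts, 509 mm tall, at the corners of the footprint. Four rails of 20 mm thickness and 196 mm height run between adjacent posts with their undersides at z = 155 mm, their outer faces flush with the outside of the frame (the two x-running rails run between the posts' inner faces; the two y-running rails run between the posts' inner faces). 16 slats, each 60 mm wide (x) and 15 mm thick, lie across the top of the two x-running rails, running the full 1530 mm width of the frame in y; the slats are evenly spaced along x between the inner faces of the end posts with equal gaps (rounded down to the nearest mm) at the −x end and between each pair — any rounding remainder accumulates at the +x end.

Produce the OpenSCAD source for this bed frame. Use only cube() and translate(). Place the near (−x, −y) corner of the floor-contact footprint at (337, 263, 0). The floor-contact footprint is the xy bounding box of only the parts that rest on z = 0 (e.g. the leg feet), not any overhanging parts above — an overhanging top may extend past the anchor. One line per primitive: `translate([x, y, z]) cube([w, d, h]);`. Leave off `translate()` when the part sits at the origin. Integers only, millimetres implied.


// slat z = rail_z + rail_h = 155 + 196 = 351
// slat gap = ⌊(1795 − 16·60) / 17⌋ = 49
translate([337, 263, 0]) cube([69, 69, 509]);
translate([337, 1724, 0]) cube([69, 69, 509]);
translate([2201, 263, 0]) cube([69, 69, 509]);
translate([2201, 1724, 0]) cube([69, 69, 509]);
translate([406, 263, 155]) cube([1795, 20, 196]);
translate([406, 1773, 155]) cube([1795, 20, 196]);
translate([337, 332, 155]) cube([20, 1392, 196]);
translate([2250, 332, 155]) cube([20, 1392, 196]);
translate([455, 263, 351]) cube([60, 1530, 15]);
translate([564, 263, 351]) cube([60, 1530, 15]);
translate([673, 263, 351]) cube([60, 1530, 15]);
translate([782, 263, 351]) cube([60, 1530, 15]);
translate([891, 263, 351]) cube([60, 1530, 15]);
translate([1000, 263, 351]) cube([60, 1530, 15]);
translate([1109, 263, 351]) cube([60, 1530, 15]);
translate([1218, 263, 351]) cube([60, 1530, 15]);
translate([1327, 263, 351]) cube([60, 1530, 15]);
translate([1436, 263, 351]) cube([60, 1530, 15]);
translate([1545, 263, 351]) cube([60, 1530, 15]);
translate([1654, 263, 351]) cube([60, 1530, 15]);
translate([1763, 263, 351]) cube([60, 1530, 15]);
translate([1872, 263, 351]) cube([60, 1530, 15]);
translate([1981, 263, 351]) cube([60, 1530, 15]);
translate([2090, 263, 351]) cube([60, 1530, 15]);


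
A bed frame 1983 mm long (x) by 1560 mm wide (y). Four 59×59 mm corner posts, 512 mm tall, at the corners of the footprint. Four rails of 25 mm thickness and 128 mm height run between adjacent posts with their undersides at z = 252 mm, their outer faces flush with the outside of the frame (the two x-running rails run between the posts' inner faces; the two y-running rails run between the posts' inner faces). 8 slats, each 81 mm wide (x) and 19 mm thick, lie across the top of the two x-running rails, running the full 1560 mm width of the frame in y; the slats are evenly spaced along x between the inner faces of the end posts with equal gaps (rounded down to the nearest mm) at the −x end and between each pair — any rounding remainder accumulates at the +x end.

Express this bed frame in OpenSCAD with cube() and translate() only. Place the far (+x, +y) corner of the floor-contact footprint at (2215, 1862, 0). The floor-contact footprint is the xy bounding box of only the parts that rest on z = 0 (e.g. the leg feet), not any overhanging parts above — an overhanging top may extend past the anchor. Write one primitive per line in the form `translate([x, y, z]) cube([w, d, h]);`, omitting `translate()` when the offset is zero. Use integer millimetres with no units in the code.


// slat z = rail_z + rail_h = 252 + 128 = 380
// slat gap = ⌊(1865 − 8·81) / 9⌋ = 135
translate([232, 302, 0]) cube([59, 59, 512]);
translate([232, 1803, 0]) cube([59, 59, 512]);
translate([2156, 302, 0]) cube([59, 59, 512]);
translate([2156, 1803, 0]) cube([59, 59, 512]);
translate([291, 302, 252]) cube([1865, 25, 128]);
translate([291, 1837, 252]) cube([1865, 25, 128]);
translate([232, 361, 252]) cube([25, 1442, 128]);
translate([2190, 361, 252]) cube([25, 1442, 128]);
translate([426, 302, 380]) cube([81, 1560, 19]);
translate([642, 302, 380]) cube([81, 1560, 19]);
translate([858, 302, 380]) cube([81, 1560, 19]);
translate([1074, 302, 380]) cube([81, 1560, 19]);
translate([1290, 302, 380]) cube([81, 1560, 19]);
translate([1506, 302, 380]) cube([81, 1560, 19]);
translate([1722, 302, 380]) cube([81, 1560, 19]);
translate([1938, 302, 380]) cube([81, 1560, 19]);


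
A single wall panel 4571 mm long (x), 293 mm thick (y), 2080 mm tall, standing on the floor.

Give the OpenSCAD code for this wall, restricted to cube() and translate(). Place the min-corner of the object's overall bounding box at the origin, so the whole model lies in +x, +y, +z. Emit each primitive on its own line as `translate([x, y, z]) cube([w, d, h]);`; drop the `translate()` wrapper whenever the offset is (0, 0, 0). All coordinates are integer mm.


cube([4571, 293, 2080]);


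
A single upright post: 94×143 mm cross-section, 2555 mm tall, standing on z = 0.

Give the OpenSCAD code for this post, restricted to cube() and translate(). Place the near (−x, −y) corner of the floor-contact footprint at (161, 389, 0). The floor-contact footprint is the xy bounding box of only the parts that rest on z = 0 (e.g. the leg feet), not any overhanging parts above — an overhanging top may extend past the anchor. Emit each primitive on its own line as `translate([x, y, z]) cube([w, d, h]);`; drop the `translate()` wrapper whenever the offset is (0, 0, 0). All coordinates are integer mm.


translate([161, 389, 0]) cube([94, 143, 2555]);


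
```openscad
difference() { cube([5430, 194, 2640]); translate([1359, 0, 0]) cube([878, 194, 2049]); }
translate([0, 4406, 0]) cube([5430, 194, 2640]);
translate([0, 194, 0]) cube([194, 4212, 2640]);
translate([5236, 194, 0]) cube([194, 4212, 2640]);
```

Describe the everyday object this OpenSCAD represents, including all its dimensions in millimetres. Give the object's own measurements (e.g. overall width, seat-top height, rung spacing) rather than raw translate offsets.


A single room: four walls, each 2640 mm tall and 194 mm thick, enclosing an outside footprint 5430×4600 mm (x × y), no floor or roof. The front and back walls (−y and +y sides) run the full x-width; the side walls fit between their inner faces. A door opening 878 mm wide and 2049 mm tall is cut through the front wall from the floor up, its −x edge 1359 mm from the wall's −x end.


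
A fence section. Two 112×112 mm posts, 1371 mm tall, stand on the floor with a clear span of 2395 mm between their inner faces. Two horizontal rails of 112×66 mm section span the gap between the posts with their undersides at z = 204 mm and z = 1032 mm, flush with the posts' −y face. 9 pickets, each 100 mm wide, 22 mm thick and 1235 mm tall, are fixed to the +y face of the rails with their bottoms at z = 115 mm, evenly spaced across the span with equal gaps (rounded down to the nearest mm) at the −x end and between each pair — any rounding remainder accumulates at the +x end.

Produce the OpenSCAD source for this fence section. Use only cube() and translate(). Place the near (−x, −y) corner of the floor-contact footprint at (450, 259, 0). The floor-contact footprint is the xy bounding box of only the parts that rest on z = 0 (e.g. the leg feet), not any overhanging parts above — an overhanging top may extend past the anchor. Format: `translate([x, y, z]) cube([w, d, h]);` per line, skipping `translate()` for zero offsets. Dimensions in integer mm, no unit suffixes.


translate([450, 259, 0]) cube([112, 112, 1371]);
translate([2957, 259, 0]) cube([112, 112, 1371]);
translate([562, 259, 204]) cube([2395, 112, 66]);
translate([562, 259, 1032]) cube([2395, 112, 66]);
translate([711, 371, 115]) cube([100, 22, 1235]);
translate([960, 371, 115]) cube([100, 22, 1235]);
translate([1209, 371, 115]) cube([100, 22, 1235]);
translate([1458, 371, 115]) cube([100, 22, 1235]);
translate([1707, 371, 115]) cube([100, 22, 1235]);
translate([1956, 371, 115]) cube([100, 22, 1235]);
translate([2205, 371, 115]) cube([100, 22, 1235]);
translate([2454, 371, 115]) cube([100, 22, 1235]);
translate([2703, 371, 115]) cube([100, 22, 1235]);


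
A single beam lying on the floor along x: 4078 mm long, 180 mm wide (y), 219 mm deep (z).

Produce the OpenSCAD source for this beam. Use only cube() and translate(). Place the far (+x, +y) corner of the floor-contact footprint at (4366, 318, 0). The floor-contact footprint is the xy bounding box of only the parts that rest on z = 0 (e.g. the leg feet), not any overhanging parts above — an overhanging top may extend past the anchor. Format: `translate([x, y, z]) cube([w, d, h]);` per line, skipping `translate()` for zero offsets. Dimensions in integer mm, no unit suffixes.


translate([288, 138, 0]) cube([4078, 180, 219]);


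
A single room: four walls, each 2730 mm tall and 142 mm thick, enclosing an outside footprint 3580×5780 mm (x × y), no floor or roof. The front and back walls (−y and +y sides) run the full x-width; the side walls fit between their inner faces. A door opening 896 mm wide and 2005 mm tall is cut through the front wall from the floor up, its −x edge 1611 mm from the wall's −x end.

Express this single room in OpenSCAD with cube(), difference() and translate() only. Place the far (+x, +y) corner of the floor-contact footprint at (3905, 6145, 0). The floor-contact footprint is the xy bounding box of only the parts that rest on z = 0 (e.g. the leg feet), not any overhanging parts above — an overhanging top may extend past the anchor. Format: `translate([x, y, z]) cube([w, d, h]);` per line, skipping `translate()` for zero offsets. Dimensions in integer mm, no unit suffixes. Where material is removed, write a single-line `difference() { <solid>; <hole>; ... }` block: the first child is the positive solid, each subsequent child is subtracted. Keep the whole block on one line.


difference() { translate([325, 365, 0]) cube([3580, 142, 2730]); translate([1936, 365, 0]) cube([896, 142, 2005]); }
translate([325, 6003, 0]) cube([3580, 142, 2730]);
translate([325, 507, 0]) cube([142, 5496, 2730]);
translate([3763, 507, 0]) cube([142, 5496, 2730]);


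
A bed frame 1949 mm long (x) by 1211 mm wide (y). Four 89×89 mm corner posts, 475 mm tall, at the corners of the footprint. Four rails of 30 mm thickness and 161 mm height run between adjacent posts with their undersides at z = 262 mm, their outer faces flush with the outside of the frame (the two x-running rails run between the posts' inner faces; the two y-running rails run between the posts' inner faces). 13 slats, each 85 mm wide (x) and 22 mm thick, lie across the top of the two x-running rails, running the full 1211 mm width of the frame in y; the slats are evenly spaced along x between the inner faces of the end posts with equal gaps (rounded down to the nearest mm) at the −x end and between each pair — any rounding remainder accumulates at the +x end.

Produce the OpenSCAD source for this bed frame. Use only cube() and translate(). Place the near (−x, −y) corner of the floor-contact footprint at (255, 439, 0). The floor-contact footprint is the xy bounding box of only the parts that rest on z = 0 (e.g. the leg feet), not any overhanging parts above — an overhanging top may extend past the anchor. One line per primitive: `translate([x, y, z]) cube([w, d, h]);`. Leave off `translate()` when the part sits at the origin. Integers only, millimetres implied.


translate([255, 439, 0]) cube([89, 89, 475]);
translate([255, 1561, 0]) cube([89, 89, 475]);
translate([2115, 439, 0]) cube([89, 89, 475]);
translate([2115, 1561, 0]) cube([89, 89, 475]);
translate([344, 439, 262]) cube([1771, 30, 161]);
translate([344, 1620, 262]) cube([1771, 30, 161]);
translate([255, 528, 262]) cube([30, 1033, 161]);
translate([2174, 528, 262]) cube([30, 1033, 161]);
translate([391, 439, 423]) cube([85, 1211, 22]);
translate([523, 439, 423]) cube([85, 1211, 22]);
translate([655, 439, 423]) cube([85, 1211, 22]);
translate([787, 439, 423]) cube([85, 1211, 22]);
translate([919, 439, 423]) cube([85, 1211, 22]);
translate([1051, 439, 423]) cube([85, 1211, 22]);
translate([1183, 439, 423]) cube([85, 1211, 22]);
translate([1315, 439, 423]) cube([85, 1211, 22]);
translate([1447, 439, 423]) cube([85, 1211, 22]);
translate([1579, 439, 423]) cube([85, 1211, 22]);
translate([1711, 439, 423]) cube([85, 1211, 22]);
translate([1843, 439, 423]) cube([85, 1211, 22]);
translate([1975, 439, 423]) cube([85, 1211, 22]);


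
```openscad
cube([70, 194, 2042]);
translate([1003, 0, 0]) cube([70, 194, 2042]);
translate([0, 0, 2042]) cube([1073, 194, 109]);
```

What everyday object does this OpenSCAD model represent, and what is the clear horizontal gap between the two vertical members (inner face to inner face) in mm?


A door frame. The clear opening width is 933 mm.

Two 2042 mm tall posts with a header on top — a door frame. The left jamb is 70 mm wide at x = 0; the right jamb starts at x = 1003. The clear opening is 1003 − 70 = 933 mm.


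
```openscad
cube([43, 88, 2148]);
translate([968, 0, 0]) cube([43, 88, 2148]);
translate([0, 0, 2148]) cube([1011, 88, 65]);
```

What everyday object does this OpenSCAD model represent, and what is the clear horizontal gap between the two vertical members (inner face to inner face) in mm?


A door frame. The clear opening width is 925 mm.

Two 2148 mm tall posts with a header on top — a door frame. The left jamb is 43 mm wide at x = 0; the right jamb starts at x = 968. The clear opening is 968 − 43 = 925 mm.


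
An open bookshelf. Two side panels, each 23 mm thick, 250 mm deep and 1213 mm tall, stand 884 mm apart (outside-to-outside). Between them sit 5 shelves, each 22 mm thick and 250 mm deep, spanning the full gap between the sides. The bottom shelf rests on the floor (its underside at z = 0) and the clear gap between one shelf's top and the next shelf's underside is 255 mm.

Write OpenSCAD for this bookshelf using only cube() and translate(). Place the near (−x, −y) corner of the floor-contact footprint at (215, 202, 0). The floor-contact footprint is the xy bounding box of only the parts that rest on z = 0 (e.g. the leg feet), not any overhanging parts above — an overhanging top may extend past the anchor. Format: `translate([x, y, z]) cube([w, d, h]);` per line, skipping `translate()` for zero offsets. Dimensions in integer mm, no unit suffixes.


translate([215, 202, 0]) cube([23, 250, 1213]);
translate([1076, 202, 0]) cube([23, 250, 1213]);
translate([238, 202, 0]) cube([838, 250, 22]);
translate([238, 202, 277]) cube([838, 250, 22]);
translate([238, 202, 554]) cube([838, 250, 22]);
translate([238, 202, 831]) cube([838, 250, 22]);
translate([238, 202, 1108]) cube([838, 250, 22]);


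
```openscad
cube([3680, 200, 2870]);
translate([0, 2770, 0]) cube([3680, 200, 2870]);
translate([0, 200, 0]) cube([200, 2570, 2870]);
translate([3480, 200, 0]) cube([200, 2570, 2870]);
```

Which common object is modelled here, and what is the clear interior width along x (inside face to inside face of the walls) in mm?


A house (or room) frame. The interior width is 3280 mm.

Four 2870 mm walls enclosing a rectangle with no floor or roof — a room or house frame. Outside width is 3680 mm and wall thickness is 200 mm, so the interior width is 3680 − 2 × 200 = 3280 mm.


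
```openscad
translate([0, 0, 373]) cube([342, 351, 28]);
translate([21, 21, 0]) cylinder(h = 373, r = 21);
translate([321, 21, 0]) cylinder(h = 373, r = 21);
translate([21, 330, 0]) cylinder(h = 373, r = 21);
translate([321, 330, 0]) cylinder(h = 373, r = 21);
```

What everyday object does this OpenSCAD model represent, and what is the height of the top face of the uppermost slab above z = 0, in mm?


A stool. The seat height is 401 mm.

A 342×351×28 slab at z = 373 on four corner cylinders — a stool. The seat top is 373 + 28 = 401 mm.


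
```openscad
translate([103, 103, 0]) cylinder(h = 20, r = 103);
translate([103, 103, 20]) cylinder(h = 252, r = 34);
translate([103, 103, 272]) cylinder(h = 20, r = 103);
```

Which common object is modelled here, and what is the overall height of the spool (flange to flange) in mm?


A spool. The overall height is 292 mm.

Three coaxial cylinders, large–small–large — a spool. Two 20 mm flanges and a 252 mm core give 20 + 252 + 20 = 292 mm.


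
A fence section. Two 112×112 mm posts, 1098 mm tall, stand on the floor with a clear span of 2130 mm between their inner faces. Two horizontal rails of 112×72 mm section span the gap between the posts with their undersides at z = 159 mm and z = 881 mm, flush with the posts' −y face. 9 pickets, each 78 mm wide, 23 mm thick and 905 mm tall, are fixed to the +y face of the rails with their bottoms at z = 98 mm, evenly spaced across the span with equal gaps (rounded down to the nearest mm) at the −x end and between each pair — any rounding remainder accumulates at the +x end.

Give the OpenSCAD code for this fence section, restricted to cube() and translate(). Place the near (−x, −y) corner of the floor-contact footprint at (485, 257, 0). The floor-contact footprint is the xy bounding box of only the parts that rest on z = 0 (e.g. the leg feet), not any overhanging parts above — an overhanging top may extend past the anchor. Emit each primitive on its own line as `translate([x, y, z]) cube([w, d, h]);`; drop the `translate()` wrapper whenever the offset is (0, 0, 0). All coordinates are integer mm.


translate([485, 257, 0]) cube([112, 112, 1098]);
translate([2727, 257, 0]) cube([112, 112, 1098]);
translate([597, 257, 159]) cube([2130, 112, 72]);
translate([597, 257, 881]) cube([2130, 112, 72]);
translate([739, 369, 98]) cube([78, 23, 905]);
translate([959, 369, 98]) cube([78, 23, 905]);
translate([1179, 369, 98]) cube([78, 23, 905]);
translate([1399, 369, 98]) cube([78, 23, 905]);
translate([1619, 369, 98]) cube([78, 23, 905]);
translate([1839, 369, 98]) cube([78, 23, 905]);
translate([2059, 369, 98]) cube([78, 23, 905]);
translate([2279, 369, 98]) cube([78, 23, 905]);
translate([2499, 369, 98]) cube([78, 23, 905]);


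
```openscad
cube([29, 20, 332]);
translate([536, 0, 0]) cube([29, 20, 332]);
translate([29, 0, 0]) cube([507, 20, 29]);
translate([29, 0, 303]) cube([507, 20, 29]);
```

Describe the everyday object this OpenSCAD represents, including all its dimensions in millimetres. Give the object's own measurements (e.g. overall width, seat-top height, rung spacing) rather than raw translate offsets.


A rectangular picture frame lying in the x–z plane (depth along y). The opening is 507 mm wide (x) by 274 mm tall (z), surrounded by a border 29 mm wide on all four sides. The frame is 20 mm deep and is made of two full-height vertical stiles with two horizontal rails fitted between them.


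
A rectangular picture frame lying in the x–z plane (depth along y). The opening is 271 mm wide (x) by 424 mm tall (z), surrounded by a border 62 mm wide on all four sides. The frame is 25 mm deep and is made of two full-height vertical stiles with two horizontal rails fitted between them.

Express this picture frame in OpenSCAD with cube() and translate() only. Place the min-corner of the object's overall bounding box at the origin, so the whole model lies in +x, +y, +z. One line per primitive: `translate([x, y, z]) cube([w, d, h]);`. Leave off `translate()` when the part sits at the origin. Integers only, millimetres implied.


cube([62, 25, 548]);
translate([333, 0, 0]) cube([62, 25, 548]);
translate([62, 0, 0]) cube([271, 25, 62]);
translate([62, 0, 486]) cube([271, 25, 62]);


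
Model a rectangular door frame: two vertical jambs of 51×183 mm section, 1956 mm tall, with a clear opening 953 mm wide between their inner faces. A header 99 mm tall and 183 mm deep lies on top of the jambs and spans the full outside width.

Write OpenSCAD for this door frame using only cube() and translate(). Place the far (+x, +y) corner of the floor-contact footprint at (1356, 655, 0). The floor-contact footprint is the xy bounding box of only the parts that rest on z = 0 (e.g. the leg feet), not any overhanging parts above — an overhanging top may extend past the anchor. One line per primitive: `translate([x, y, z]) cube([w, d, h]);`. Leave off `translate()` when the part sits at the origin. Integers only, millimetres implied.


translate([301, 472, 0]) cube([51, 183, 1956]);
translate([1305, 472, 0]) cube([51, 183, 1956]);
translate([301, 472, 1956]) cube([1055, 183, 99]);


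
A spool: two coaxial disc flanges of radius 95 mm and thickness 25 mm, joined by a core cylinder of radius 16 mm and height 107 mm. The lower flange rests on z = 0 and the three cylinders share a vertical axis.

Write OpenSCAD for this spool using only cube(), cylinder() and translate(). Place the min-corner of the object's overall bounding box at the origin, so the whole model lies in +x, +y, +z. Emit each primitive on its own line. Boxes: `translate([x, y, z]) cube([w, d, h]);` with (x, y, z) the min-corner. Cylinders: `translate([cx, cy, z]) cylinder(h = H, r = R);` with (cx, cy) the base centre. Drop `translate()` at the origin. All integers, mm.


translate([95, 95, 0]) cylinder(h = 25, r = 95);
translate([95, 95, 25]) cylinder(h = 107, r = 16);
translate([95, 95, 132]) cylinder(h = 25, r = 95);


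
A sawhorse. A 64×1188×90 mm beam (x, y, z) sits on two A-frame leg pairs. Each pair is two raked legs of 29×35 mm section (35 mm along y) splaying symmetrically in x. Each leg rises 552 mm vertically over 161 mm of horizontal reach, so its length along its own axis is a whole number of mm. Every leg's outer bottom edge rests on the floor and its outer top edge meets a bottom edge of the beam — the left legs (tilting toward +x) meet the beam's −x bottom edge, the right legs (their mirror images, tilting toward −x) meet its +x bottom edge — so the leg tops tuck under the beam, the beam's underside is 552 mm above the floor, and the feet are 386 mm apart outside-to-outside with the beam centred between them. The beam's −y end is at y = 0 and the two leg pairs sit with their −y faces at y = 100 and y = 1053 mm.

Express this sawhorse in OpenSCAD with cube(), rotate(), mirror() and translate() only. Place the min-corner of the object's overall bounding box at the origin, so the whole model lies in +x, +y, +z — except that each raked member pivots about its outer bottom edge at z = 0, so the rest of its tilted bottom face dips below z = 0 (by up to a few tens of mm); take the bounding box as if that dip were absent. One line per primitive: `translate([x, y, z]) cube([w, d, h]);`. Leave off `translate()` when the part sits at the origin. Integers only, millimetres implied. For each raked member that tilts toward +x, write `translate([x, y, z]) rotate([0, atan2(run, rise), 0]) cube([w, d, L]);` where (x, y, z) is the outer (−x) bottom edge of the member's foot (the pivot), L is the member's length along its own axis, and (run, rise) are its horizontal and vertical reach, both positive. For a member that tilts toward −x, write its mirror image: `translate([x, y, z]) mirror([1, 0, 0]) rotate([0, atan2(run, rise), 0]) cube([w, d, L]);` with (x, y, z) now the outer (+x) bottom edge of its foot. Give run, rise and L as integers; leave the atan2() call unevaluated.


// leg length = √(161² + 552²) = 575
// right-leg outer foot x = 2·161 + 64 = 386
// beam min-corner = (161, 0, 552)
translate([161, 0, 552]) cube([64, 1188, 90]);
translate([0, 100, 0]) rotate([0, atan2(161, 552), 0]) cube([29, 35, 575]);
translate([386, 100, 0]) mirror([1, 0, 0]) rotate([0, atan2(161, 552), 0]) cube([29, 35, 575]);
translate([0, 1053, 0]) rotate([0, atan2(161, 552), 0]) cube([29, 35, 575]);
translate([386, 1053, 0]) mirror([1, 0, 0]) rotate([0, atan2(161, 552), 0]) cube([29, 35, 575]);


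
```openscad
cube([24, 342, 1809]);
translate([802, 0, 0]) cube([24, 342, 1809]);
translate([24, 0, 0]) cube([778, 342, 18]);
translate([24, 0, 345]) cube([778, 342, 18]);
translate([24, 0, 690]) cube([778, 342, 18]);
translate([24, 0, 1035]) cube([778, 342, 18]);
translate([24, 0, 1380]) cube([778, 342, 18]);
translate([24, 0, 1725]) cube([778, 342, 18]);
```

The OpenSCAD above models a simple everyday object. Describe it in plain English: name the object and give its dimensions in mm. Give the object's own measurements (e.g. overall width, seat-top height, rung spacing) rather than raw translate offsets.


An open bookshelf. Two side panels, each 24 mm thick, 342 mm deep and 1809 mm tall, stand 826 mm apart (outside-to-outside). Between them sit 6 shelves, each 18 mm thick and 342 mm deep, spanning the full gap between the sides. The bottom shelf rests on the floor (its underside at z = 0) and the clear gap between one shelf's top and the next shelf's underside is 327 mm.


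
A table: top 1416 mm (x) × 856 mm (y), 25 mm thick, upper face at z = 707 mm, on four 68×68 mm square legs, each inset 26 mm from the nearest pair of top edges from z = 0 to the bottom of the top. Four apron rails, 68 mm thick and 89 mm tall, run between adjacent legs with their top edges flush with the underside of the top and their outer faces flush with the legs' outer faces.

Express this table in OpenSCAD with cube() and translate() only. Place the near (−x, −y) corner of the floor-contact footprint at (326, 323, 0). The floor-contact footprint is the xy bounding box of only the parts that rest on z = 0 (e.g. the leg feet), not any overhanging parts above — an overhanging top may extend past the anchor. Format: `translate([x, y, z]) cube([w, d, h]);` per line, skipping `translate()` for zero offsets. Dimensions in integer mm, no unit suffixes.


translate([300, 297, 682]) cube([1416, 856, 25]);
translate([326, 323, 0]) cube([68, 68, 682]);
translate([1622, 323, 0]) cube([68, 68, 682]);
translate([326, 1059, 0]) cube([68, 68, 682]);
translate([1622, 1059, 0]) cube([68, 68, 682]);
translate([394, 323, 593]) cube([1228, 68, 89]);
translate([394, 1059, 593]) cube([1228, 68, 89]);
translate([326, 391, 593]) cube([68, 668, 89]);
translate([1622, 391, 593]) cube([68, 668, 89]);


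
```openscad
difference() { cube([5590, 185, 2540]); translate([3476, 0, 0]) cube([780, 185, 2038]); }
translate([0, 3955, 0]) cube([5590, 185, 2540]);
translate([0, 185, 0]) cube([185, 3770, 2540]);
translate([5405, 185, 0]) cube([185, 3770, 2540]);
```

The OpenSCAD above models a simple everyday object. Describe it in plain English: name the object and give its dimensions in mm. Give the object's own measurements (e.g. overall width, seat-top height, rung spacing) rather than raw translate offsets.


A single room: four walls, each 2540 mm tall and 185 mm thick, enclosing an outside footprint 5590×4140 mm (x × y), no floor or roof. The front and back walls (−y and +y sides) run the full x-width; the side walls fit between their inner faces. A door opening 780 mm wide and 2038 mm tall is cut through the front wall from the floor up, its −x edge 3476 mm from the wall's −x end.


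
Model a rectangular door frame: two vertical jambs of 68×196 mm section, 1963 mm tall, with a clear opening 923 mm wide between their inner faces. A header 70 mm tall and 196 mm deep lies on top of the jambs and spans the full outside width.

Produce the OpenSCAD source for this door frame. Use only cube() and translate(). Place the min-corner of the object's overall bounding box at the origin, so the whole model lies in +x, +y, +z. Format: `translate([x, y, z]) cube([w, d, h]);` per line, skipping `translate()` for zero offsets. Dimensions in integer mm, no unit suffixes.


cube([68, 196, 1963]);
translate([991, 0, 0]) cube([68, 196, 1963]);
translate([0, 0, 1963]) cube([1059, 196, 70]);


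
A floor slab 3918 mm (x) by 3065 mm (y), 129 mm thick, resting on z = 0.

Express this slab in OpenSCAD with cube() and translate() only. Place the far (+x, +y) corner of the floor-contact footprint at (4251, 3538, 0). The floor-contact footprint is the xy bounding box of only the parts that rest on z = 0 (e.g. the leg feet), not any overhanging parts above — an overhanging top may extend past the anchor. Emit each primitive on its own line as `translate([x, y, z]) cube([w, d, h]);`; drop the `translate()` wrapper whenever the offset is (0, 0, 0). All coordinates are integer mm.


translate([333, 473, 0]) cube([3918, 3065, 129]);


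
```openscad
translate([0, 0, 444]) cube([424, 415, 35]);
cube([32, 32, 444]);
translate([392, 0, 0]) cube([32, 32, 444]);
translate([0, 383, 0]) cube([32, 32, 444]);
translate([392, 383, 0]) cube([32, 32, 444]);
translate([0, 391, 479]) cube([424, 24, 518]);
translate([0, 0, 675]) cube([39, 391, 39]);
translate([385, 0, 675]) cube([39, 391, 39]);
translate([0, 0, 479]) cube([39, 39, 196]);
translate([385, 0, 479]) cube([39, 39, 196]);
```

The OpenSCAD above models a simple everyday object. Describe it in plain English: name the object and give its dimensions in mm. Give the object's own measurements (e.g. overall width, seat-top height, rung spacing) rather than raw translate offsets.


A chair. The seat is a 424×415×35 mm slab with its top at z = 479 mm, on four 32×32 mm corner legs (flush with the seat edges, standing on z = 0). A flat backrest 24 mm thick, 518 mm tall, spans the full seat width and rises from the seat top along its +y edge, rear face flush with the rear of the seat. Two armrests of 39×39 mm section run along each side from the seat's front edge to the front of the backrest, top faces 235 mm above the seat top and outer faces flush with the seat's x-edges; a 39×39 mm post under the front of each armrest stands on the seat at the front corner.


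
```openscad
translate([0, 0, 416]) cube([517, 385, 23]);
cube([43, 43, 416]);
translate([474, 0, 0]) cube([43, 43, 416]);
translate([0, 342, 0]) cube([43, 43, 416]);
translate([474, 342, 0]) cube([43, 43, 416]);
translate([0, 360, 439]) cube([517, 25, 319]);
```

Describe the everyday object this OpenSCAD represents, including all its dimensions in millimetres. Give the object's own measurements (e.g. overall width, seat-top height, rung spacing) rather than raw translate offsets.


A chair. The seat is a 517×385×23 mm slab with its top at z = 439 mm, on four 43×43 mm corner legs (flush with the seat edges, standing on z = 0). A flat backrest 25 mm thick, 319 mm tall, spans the full seat width and rises from the seat top along its +y edge, rear face flush with the rear of the seat.


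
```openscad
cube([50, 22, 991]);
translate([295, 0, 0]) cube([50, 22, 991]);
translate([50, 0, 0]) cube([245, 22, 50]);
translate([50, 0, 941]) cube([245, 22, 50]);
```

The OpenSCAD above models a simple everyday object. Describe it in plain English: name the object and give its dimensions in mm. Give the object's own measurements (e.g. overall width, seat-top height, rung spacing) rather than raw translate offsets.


A rectangular picture frame lying in the x–z plane (depth along y). The opening is 245 mm wide (x) by 891 mm tall (z), surrounded by a border 50 mm wide on all four sides. The frame is 22 mm deep and is made of two full-height vertical stiles with two horizontal rails fitted between them.


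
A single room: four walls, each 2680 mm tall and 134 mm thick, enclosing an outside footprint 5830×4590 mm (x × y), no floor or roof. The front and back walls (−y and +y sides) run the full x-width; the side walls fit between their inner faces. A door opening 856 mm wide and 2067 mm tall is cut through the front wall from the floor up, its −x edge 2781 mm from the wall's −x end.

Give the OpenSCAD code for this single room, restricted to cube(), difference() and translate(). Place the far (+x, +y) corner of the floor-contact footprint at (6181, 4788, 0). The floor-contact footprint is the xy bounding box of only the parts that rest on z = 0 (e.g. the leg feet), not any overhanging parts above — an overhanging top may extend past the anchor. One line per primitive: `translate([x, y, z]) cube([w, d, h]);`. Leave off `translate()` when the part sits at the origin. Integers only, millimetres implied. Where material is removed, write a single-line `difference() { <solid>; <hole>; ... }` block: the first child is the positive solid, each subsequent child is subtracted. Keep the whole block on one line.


difference() { translate([351, 198, 0]) cube([5830, 134, 2680]); translate([3132, 198, 0]) cube([856, 134, 2067]); }
translate([351, 4654, 0]) cube([5830, 134, 2680]);
translate([351, 332, 0]) cube([134, 4322, 2680]);
translate([6047, 332, 0]) cube([134, 4322, 2680]);


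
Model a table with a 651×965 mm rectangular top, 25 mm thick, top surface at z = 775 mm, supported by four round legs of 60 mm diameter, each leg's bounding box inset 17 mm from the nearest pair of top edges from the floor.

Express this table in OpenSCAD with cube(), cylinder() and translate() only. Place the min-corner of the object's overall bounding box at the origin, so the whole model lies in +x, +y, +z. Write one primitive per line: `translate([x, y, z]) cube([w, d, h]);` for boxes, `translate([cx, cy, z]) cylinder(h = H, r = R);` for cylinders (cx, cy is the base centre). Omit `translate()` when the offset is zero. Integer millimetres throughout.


// leg_h = 775 - 25 = 750
translate([0, 0, 750]) cube([651, 965, 25]);
translate([47, 47, 0]) cylinder(h = 750, r = 30);
translate([604, 47, 0]) cylinder(h = 750, r = 30);
translate([47, 918, 0]) cylinder(h = 750, r = 30);
translate([604, 918, 0]) cylinder(h = 750, r = 30);


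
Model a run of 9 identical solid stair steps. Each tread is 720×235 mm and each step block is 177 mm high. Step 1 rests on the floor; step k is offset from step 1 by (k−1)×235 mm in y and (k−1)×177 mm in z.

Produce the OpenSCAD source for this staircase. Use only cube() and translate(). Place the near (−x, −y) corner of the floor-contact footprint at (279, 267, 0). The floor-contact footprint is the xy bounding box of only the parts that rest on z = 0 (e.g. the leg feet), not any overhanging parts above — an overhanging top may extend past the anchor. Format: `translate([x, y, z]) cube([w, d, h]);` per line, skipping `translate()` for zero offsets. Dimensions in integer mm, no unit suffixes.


translate([279, 267, 0]) cube([720, 235, 177]);
translate([279, 502, 177]) cube([720, 235, 177]);
translate([279, 737, 354]) cube([720, 235, 177]);
translate([279, 972, 531]) cube([720, 235, 177]);
translate([279, 1207, 708]) cube([720, 235, 177]);
translate([279, 1442, 885]) cube([720, 235, 177]);
translate([279, 1677, 1062]) cube([720, 235, 177]);
translate([279, 1912, 1239]) cube([720, 235, 177]);
translate([279, 2147, 1416]) cube([720, 235, 177]);


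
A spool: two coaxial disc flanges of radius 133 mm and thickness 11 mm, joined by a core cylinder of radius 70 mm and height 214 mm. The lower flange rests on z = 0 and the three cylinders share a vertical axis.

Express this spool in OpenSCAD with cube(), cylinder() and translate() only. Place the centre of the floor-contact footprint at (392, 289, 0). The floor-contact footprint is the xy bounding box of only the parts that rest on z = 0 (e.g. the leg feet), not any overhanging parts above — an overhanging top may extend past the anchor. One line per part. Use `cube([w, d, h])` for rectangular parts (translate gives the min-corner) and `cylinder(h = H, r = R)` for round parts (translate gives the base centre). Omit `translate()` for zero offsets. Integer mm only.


translate([392, 289, 0]) cylinder(h = 11, r = 133);
translate([392, 289, 11]) cylinder(h = 214, r = 70);
translate([392, 289, 225]) cylinder(h = 11, r = 133);


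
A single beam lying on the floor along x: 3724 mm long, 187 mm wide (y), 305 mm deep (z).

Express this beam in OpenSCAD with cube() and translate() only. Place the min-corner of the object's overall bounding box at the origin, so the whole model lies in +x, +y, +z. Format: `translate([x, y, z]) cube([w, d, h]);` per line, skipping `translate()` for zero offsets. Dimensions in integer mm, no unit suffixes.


cube([3724, 187, 305]);


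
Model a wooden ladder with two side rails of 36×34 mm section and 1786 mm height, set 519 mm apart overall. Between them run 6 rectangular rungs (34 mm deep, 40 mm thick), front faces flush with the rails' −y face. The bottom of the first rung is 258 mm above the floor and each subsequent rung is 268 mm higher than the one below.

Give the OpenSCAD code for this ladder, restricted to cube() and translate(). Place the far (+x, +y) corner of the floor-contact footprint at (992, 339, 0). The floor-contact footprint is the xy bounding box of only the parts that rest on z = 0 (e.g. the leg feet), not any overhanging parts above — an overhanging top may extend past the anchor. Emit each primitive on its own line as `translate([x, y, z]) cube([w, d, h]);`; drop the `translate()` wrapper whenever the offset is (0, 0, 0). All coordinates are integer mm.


translate([473, 305, 0]) cube([36, 34, 1786]);
translate([956, 305, 0]) cube([36, 34, 1786]);
translate([509, 305, 258]) cube([447, 34, 40]);
translate([509, 305, 526]) cube([447, 34, 40]);
translate([509, 305, 794]) cube([447, 34, 40]);
translate([509, 305, 1062]) cube([447, 34, 40]);
translate([509, 305, 1330]) cube([447, 34, 40]);
translate([509, 305, 1598]) cube([447, 34, 40]);


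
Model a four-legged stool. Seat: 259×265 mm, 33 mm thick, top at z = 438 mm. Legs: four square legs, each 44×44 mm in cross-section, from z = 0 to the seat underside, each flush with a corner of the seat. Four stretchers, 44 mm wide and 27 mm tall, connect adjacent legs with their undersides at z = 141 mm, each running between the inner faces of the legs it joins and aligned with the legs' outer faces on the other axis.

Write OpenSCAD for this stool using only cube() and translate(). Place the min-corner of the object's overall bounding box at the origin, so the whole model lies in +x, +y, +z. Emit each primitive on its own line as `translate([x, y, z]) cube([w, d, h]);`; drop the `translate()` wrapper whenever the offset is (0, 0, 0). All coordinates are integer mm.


translate([0, 0, 405]) cube([259, 265, 33]);
cube([44, 44, 405]);
translate([215, 0, 0]) cube([44, 44, 405]);
translate([0, 221, 0]) cube([44, 44, 405]);
translate([215, 221, 0]) cube([44, 44, 405]);
translate([44, 0, 141]) cube([171, 44, 27]);
translate([44, 221, 141]) cube([171, 44, 27]);
translate([0, 44, 141]) cube([44, 177, 27]);
translate([215, 44, 141]) cube([44, 177, 27]);


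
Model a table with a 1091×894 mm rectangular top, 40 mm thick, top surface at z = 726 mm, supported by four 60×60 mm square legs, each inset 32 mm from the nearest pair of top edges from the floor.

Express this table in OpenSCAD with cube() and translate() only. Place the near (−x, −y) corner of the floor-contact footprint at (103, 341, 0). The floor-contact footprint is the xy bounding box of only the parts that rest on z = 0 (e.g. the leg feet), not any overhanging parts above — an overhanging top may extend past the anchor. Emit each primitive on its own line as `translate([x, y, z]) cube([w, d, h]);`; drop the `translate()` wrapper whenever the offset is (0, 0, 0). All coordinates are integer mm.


translate([71, 309, 686]) cube([1091, 894, 40]);
translate([103, 341, 0]) cube([60, 60, 686]);
translate([1070, 341, 0]) cube([60, 60, 686]);
translate([103, 1111, 0]) cube([60, 60, 686]);
translate([1070, 1111, 0]) cube([60, 60, 686]);
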